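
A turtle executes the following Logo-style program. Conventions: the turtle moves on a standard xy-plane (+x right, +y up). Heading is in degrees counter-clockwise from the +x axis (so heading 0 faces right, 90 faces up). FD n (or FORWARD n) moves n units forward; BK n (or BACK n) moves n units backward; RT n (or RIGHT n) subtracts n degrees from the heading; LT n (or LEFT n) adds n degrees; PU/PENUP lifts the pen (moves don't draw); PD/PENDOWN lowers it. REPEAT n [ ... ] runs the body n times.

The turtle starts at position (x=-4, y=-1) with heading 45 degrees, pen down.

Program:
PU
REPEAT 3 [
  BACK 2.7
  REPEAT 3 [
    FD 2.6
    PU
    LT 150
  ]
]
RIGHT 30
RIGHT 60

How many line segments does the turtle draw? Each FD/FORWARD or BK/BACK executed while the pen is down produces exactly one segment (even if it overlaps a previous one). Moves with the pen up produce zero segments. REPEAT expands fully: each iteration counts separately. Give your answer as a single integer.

Executing turtle program step by step:
Start: pos=(-4,-1), heading=45, pen down
PU: pen up
REPEAT 3 [
  -- iteration 1/3 --
  BK 2.7: (-4,-1) -> (-5.909,-2.909) [heading=45, move]
  REPEAT 3 [
    -- iteration 1/3 --
    FD 2.6: (-5.909,-2.909) -> (-4.071,-1.071) [heading=45, move]
    PU: pen up
    LT 150: heading 45 -> 195
    -- iteration 2/3 --
    FD 2.6: (-4.071,-1.071) -> (-6.582,-1.744) [heading=195, move]
    PU: pen up
    LT 150: heading 195 -> 345
    -- iteration 3/3 --
    FD 2.6: (-6.582,-1.744) -> (-4.071,-2.417) [heading=345, move]
    PU: pen up
    LT 150: heading 345 -> 135
  ]
  -- iteration 2/3 --
  BK 2.7: (-4.071,-2.417) -> (-2.162,-4.326) [heading=135, move]
  REPEAT 3 [
    -- iteration 1/3 --
    FD 2.6: (-2.162,-4.326) -> (-4,-2.487) [heading=135, move]
    PU: pen up
    LT 150: heading 135 -> 285
    -- iteration 2/3 --
    FD 2.6: (-4,-2.487) -> (-3.327,-4.999) [heading=285, move]
    PU: pen up
    LT 150: heading 285 -> 75
    -- iteration 3/3 --
    FD 2.6: (-3.327,-4.999) -> (-2.654,-2.487) [heading=75, move]
    PU: pen up
    LT 150: heading 75 -> 225
  ]
  -- iteration 3/3 --
  BK 2.7: (-2.654,-2.487) -> (-0.745,-0.578) [heading=225, move]
  REPEAT 3 [
    -- iteration 1/3 --
    FD 2.6: (-0.745,-0.578) -> (-2.583,-2.417) [heading=225, move]
    PU: pen up
    LT 150: heading 225 -> 15
    -- iteration 2/3 --
    FD 2.6: (-2.583,-2.417) -> (-0.072,-1.744) [heading=15, move]
    PU: pen up
    LT 150: heading 15 -> 165
    -- iteration 3/3 --
    FD 2.6: (-0.072,-1.744) -> (-2.583,-1.071) [heading=165, move]
    PU: pen up
    LT 150: heading 165 -> 315
  ]
]
RT 30: heading 315 -> 285
RT 60: heading 285 -> 225
Final: pos=(-2.583,-1.071), heading=225, 0 segment(s) drawn
Segments drawn: 0

Answer: 0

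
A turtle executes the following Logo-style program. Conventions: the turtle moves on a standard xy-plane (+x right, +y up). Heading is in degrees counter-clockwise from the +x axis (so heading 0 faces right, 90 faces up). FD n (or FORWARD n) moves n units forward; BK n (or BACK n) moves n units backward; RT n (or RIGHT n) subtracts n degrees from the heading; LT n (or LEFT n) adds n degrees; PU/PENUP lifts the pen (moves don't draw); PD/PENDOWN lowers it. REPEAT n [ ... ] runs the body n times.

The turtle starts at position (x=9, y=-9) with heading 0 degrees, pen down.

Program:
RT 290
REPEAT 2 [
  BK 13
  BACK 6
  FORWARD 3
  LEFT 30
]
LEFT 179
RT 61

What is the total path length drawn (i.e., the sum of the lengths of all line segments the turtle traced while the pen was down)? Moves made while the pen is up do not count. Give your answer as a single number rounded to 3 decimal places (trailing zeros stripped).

Executing turtle program step by step:
Start: pos=(9,-9), heading=0, pen down
RT 290: heading 0 -> 70
REPEAT 2 [
  -- iteration 1/2 --
  BK 13: (9,-9) -> (4.554,-21.216) [heading=70, draw]
  BK 6: (4.554,-21.216) -> (2.502,-26.854) [heading=70, draw]
  FD 3: (2.502,-26.854) -> (3.528,-24.035) [heading=70, draw]
  LT 30: heading 70 -> 100
  -- iteration 2/2 --
  BK 13: (3.528,-24.035) -> (5.785,-36.838) [heading=100, draw]
  BK 6: (5.785,-36.838) -> (6.827,-42.746) [heading=100, draw]
  FD 3: (6.827,-42.746) -> (6.306,-39.792) [heading=100, draw]
  LT 30: heading 100 -> 130
]
LT 179: heading 130 -> 309
RT 61: heading 309 -> 248
Final: pos=(6.306,-39.792), heading=248, 6 segment(s) drawn

Segment lengths:
  seg 1: (9,-9) -> (4.554,-21.216), length = 13
  seg 2: (4.554,-21.216) -> (2.502,-26.854), length = 6
  seg 3: (2.502,-26.854) -> (3.528,-24.035), length = 3
  seg 4: (3.528,-24.035) -> (5.785,-36.838), length = 13
  seg 5: (5.785,-36.838) -> (6.827,-42.746), length = 6
  seg 6: (6.827,-42.746) -> (6.306,-39.792), length = 3
Total = 44

Answer: 44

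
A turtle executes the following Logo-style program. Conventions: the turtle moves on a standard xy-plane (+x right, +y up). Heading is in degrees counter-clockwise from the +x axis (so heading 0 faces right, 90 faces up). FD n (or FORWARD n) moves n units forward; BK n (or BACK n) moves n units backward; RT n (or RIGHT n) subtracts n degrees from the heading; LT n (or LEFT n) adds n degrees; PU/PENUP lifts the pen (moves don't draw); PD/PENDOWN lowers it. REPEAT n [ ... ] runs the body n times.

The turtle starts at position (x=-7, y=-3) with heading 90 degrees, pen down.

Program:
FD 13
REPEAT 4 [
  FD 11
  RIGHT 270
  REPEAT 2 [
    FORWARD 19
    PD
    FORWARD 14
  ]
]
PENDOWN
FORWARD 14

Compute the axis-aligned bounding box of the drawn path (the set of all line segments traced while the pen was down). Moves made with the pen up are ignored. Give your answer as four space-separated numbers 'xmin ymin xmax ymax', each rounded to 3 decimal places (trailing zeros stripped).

Executing turtle program step by step:
Start: pos=(-7,-3), heading=90, pen down
FD 13: (-7,-3) -> (-7,10) [heading=90, draw]
REPEAT 4 [
  -- iteration 1/4 --
  FD 11: (-7,10) -> (-7,21) [heading=90, draw]
  RT 270: heading 90 -> 180
  REPEAT 2 [
    -- iteration 1/2 --
    FD 19: (-7,21) -> (-26,21) [heading=180, draw]
    PD: pen down
    FD 14: (-26,21) -> (-40,21) [heading=180, draw]
    -- iteration 2/2 --
    FD 19: (-40,21) -> (-59,21) [heading=180, draw]
    PD: pen down
    FD 14: (-59,21) -> (-73,21) [heading=180, draw]
  ]
  -- iteration 2/4 --
  FD 11: (-73,21) -> (-84,21) [heading=180, draw]
  RT 270: heading 180 -> 270
  REPEAT 2 [
    -- iteration 1/2 --
    FD 19: (-84,21) -> (-84,2) [heading=270, draw]
    PD: pen down
    FD 14: (-84,2) -> (-84,-12) [heading=270, draw]
    -- iteration 2/2 --
    FD 19: (-84,-12) -> (-84,-31) [heading=270, draw]
    PD: pen down
    FD 14: (-84,-31) -> (-84,-45) [heading=270, draw]
  ]
  -- iteration 3/4 --
  FD 11: (-84,-45) -> (-84,-56) [heading=270, draw]
  RT 270: heading 270 -> 0
  REPEAT 2 [
    -- iteration 1/2 --
    FD 19: (-84,-56) -> (-65,-56) [heading=0, draw]
    PD: pen down
    FD 14: (-65,-56) -> (-51,-56) [heading=0, draw]
    -- iteration 2/2 --
    FD 19: (-51,-56) -> (-32,-56) [heading=0, draw]
    PD: pen down
    FD 14: (-32,-56) -> (-18,-56) [heading=0, draw]
  ]
  -- iteration 4/4 --
  FD 11: (-18,-56) -> (-7,-56) [heading=0, draw]
  RT 270: heading 0 -> 90
  REPEAT 2 [
    -- iteration 1/2 --
    FD 19: (-7,-56) -> (-7,-37) [heading=90, draw]
    PD: pen down
    FD 14: (-7,-37) -> (-7,-23) [heading=90, draw]
    -- iteration 2/2 --
    FD 19: (-7,-23) -> (-7,-4) [heading=90, draw]
    PD: pen down
    FD 14: (-7,-4) -> (-7,10) [heading=90, draw]
  ]
]
PD: pen down
FD 14: (-7,10) -> (-7,24) [heading=90, draw]
Final: pos=(-7,24), heading=90, 22 segment(s) drawn

Segment endpoints: x in {-84, -73, -65, -59, -51, -40, -32, -26, -18, -7, -7, -7, -7, -7, -7, -7, -7}, y in {-56, -56, -56, -56, -56, -56, -45, -37, -31, -23, -12, -4, -3, 2, 10, 10, 21, 21, 21, 24}
xmin=-84, ymin=-56, xmax=-7, ymax=24

Answer: -84 -56 -7 24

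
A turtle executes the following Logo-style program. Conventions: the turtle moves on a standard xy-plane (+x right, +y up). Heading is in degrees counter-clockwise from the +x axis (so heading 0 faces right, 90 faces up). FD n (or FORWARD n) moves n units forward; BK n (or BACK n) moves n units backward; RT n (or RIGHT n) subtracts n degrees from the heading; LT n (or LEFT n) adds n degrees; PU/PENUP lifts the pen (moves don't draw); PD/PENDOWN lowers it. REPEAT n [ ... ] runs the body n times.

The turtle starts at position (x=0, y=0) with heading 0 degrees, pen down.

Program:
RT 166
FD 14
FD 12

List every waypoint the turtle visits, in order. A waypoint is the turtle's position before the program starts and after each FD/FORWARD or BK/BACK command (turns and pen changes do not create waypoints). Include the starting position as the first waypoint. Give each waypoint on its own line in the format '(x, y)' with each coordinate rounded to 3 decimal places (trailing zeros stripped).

Executing turtle program step by step:
Start: pos=(0,0), heading=0, pen down
RT 166: heading 0 -> 194
FD 14: (0,0) -> (-13.584,-3.387) [heading=194, draw]
FD 12: (-13.584,-3.387) -> (-25.228,-6.29) [heading=194, draw]
Final: pos=(-25.228,-6.29), heading=194, 2 segment(s) drawn
Waypoints (3 total):
(0, 0)
(-13.584, -3.387)
(-25.228, -6.29)

Answer: (0, 0)
(-13.584, -3.387)
(-25.228, -6.29)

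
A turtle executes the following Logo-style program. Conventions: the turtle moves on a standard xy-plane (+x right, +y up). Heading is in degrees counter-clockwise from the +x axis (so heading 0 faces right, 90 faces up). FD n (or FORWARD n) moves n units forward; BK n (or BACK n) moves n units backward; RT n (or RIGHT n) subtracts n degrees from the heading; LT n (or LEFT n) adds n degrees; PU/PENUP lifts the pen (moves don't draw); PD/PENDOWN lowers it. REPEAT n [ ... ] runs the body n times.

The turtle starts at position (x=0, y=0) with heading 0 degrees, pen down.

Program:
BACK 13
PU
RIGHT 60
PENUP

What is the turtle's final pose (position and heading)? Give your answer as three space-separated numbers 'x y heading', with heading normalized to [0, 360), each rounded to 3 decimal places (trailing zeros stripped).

Executing turtle program step by step:
Start: pos=(0,0), heading=0, pen down
BK 13: (0,0) -> (-13,0) [heading=0, draw]
PU: pen up
RT 60: heading 0 -> 300
PU: pen up
Final: pos=(-13,0), heading=300, 1 segment(s) drawn

Answer: -13 0 300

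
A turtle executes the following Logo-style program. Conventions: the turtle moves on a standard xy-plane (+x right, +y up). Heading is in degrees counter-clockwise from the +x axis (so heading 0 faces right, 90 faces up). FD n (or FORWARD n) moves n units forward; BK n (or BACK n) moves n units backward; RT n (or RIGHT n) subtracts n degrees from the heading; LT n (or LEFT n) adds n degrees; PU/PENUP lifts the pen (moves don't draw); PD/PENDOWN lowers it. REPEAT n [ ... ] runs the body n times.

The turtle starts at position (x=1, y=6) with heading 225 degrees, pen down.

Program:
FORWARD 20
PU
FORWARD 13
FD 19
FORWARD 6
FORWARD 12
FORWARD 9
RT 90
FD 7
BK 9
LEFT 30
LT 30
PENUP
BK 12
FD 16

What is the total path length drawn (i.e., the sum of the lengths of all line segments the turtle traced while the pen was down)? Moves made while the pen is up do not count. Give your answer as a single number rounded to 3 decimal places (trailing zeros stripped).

Executing turtle program step by step:
Start: pos=(1,6), heading=225, pen down
FD 20: (1,6) -> (-13.142,-8.142) [heading=225, draw]
PU: pen up
FD 13: (-13.142,-8.142) -> (-22.335,-17.335) [heading=225, move]
FD 19: (-22.335,-17.335) -> (-35.77,-30.77) [heading=225, move]
FD 6: (-35.77,-30.77) -> (-40.012,-35.012) [heading=225, move]
FD 12: (-40.012,-35.012) -> (-48.497,-43.497) [heading=225, move]
FD 9: (-48.497,-43.497) -> (-54.861,-49.861) [heading=225, move]
RT 90: heading 225 -> 135
FD 7: (-54.861,-49.861) -> (-59.811,-44.912) [heading=135, move]
BK 9: (-59.811,-44.912) -> (-53.447,-51.276) [heading=135, move]
LT 30: heading 135 -> 165
LT 30: heading 165 -> 195
PU: pen up
BK 12: (-53.447,-51.276) -> (-41.856,-48.17) [heading=195, move]
FD 16: (-41.856,-48.17) -> (-57.311,-52.311) [heading=195, move]
Final: pos=(-57.311,-52.311), heading=195, 1 segment(s) drawn

Segment lengths:
  seg 1: (1,6) -> (-13.142,-8.142), length = 20
Total = 20

Answer: 20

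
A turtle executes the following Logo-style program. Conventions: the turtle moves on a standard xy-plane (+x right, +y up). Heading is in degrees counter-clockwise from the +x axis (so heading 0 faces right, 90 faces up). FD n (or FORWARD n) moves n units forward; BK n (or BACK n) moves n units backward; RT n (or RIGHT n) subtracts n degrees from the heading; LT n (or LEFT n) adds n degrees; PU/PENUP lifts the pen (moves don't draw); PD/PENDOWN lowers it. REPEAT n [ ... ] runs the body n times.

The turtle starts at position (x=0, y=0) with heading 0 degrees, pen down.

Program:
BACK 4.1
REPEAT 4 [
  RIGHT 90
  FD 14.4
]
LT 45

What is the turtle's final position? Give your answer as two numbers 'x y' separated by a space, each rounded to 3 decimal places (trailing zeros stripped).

Answer: -4.1 0

Derivation:
Executing turtle program step by step:
Start: pos=(0,0), heading=0, pen down
BK 4.1: (0,0) -> (-4.1,0) [heading=0, draw]
REPEAT 4 [
  -- iteration 1/4 --
  RT 90: heading 0 -> 270
  FD 14.4: (-4.1,0) -> (-4.1,-14.4) [heading=270, draw]
  -- iteration 2/4 --
  RT 90: heading 270 -> 180
  FD 14.4: (-4.1,-14.4) -> (-18.5,-14.4) [heading=180, draw]
  -- iteration 3/4 --
  RT 90: heading 180 -> 90
  FD 14.4: (-18.5,-14.4) -> (-18.5,0) [heading=90, draw]
  -- iteration 4/4 --
  RT 90: heading 90 -> 0
  FD 14.4: (-18.5,0) -> (-4.1,0) [heading=0, draw]
]
LT 45: heading 0 -> 45
Final: pos=(-4.1,0), heading=45, 5 segment(s) drawn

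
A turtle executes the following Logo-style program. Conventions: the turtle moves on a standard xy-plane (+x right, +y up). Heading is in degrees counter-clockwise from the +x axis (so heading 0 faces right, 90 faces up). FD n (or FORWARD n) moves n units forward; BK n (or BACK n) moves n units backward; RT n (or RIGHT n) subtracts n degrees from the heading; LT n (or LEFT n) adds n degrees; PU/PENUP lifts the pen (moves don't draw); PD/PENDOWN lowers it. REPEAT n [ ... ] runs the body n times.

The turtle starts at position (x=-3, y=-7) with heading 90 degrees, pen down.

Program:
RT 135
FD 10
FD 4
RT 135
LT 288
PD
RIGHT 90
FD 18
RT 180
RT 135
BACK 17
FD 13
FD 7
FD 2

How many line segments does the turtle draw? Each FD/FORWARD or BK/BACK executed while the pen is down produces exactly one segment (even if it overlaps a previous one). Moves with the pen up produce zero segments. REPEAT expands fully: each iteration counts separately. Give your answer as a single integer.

Executing turtle program step by step:
Start: pos=(-3,-7), heading=90, pen down
RT 135: heading 90 -> 315
FD 10: (-3,-7) -> (4.071,-14.071) [heading=315, draw]
FD 4: (4.071,-14.071) -> (6.899,-16.899) [heading=315, draw]
RT 135: heading 315 -> 180
LT 288: heading 180 -> 108
PD: pen down
RT 90: heading 108 -> 18
FD 18: (6.899,-16.899) -> (24.019,-11.337) [heading=18, draw]
RT 180: heading 18 -> 198
RT 135: heading 198 -> 63
BK 17: (24.019,-11.337) -> (16.301,-26.484) [heading=63, draw]
FD 13: (16.301,-26.484) -> (22.203,-14.901) [heading=63, draw]
FD 7: (22.203,-14.901) -> (25.38,-8.664) [heading=63, draw]
FD 2: (25.38,-8.664) -> (26.288,-6.882) [heading=63, draw]
Final: pos=(26.288,-6.882), heading=63, 7 segment(s) drawn
Segments drawn: 7

Answer: 7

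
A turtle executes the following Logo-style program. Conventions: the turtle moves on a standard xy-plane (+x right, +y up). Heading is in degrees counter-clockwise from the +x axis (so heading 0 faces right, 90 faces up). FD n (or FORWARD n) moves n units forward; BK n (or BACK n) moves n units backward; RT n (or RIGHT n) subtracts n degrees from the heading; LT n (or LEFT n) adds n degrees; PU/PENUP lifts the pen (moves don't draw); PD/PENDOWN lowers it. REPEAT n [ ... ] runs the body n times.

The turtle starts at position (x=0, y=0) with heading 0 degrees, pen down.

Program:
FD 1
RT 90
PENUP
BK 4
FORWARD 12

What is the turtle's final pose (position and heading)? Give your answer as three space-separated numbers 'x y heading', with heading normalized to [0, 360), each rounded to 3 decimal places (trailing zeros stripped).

Executing turtle program step by step:
Start: pos=(0,0), heading=0, pen down
FD 1: (0,0) -> (1,0) [heading=0, draw]
RT 90: heading 0 -> 270
PU: pen up
BK 4: (1,0) -> (1,4) [heading=270, move]
FD 12: (1,4) -> (1,-8) [heading=270, move]
Final: pos=(1,-8), heading=270, 1 segment(s) drawn

Answer: 1 -8 270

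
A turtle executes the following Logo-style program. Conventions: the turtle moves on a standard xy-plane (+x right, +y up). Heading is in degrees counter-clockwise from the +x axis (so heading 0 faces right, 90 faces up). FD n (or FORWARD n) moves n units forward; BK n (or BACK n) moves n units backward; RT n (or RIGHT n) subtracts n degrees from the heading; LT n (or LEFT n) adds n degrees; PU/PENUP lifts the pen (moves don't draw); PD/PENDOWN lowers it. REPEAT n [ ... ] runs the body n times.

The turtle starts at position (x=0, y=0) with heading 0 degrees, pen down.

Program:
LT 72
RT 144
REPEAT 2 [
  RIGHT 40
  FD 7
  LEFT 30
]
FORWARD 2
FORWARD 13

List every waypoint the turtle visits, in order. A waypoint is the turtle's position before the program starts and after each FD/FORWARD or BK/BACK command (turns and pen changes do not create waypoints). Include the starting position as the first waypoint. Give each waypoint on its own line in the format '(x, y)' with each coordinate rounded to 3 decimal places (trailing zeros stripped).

Answer: (0, 0)
(-2.622, -6.49)
(-6.332, -12.427)
(-6.401, -14.425)
(-6.855, -27.417)

Derivation:
Executing turtle program step by step:
Start: pos=(0,0), heading=0, pen down
LT 72: heading 0 -> 72
RT 144: heading 72 -> 288
REPEAT 2 [
  -- iteration 1/2 --
  RT 40: heading 288 -> 248
  FD 7: (0,0) -> (-2.622,-6.49) [heading=248, draw]
  LT 30: heading 248 -> 278
  -- iteration 2/2 --
  RT 40: heading 278 -> 238
  FD 7: (-2.622,-6.49) -> (-6.332,-12.427) [heading=238, draw]
  LT 30: heading 238 -> 268
]
FD 2: (-6.332,-12.427) -> (-6.401,-14.425) [heading=268, draw]
FD 13: (-6.401,-14.425) -> (-6.855,-27.417) [heading=268, draw]
Final: pos=(-6.855,-27.417), heading=268, 4 segment(s) drawn
Waypoints (5 total):
(0, 0)
(-2.622, -6.49)
(-6.332, -12.427)
(-6.401, -14.425)
(-6.855, -27.417)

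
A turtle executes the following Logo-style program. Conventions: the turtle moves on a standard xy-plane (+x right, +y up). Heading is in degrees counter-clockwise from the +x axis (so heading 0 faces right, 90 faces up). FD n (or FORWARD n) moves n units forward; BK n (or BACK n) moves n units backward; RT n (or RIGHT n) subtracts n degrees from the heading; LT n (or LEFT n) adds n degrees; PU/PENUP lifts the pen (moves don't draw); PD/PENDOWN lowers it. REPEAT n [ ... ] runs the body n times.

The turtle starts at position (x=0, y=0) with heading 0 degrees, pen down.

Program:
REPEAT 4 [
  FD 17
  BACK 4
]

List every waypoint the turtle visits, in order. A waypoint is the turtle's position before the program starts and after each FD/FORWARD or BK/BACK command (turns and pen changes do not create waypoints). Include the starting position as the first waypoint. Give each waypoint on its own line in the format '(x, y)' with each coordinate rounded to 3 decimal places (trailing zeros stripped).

Answer: (0, 0)
(17, 0)
(13, 0)
(30, 0)
(26, 0)
(43, 0)
(39, 0)
(56, 0)
(52, 0)

Derivation:
Executing turtle program step by step:
Start: pos=(0,0), heading=0, pen down
REPEAT 4 [
  -- iteration 1/4 --
  FD 17: (0,0) -> (17,0) [heading=0, draw]
  BK 4: (17,0) -> (13,0) [heading=0, draw]
  -- iteration 2/4 --
  FD 17: (13,0) -> (30,0) [heading=0, draw]
  BK 4: (30,0) -> (26,0) [heading=0, draw]
  -- iteration 3/4 --
  FD 17: (26,0) -> (43,0) [heading=0, draw]
  BK 4: (43,0) -> (39,0) [heading=0, draw]
  -- iteration 4/4 --
  FD 17: (39,0) -> (56,0) [heading=0, draw]
  BK 4: (56,0) -> (52,0) [heading=0, draw]
]
Final: pos=(52,0), heading=0, 8 segment(s) drawn
Waypoints (9 total):
(0, 0)
(17, 0)
(13, 0)
(30, 0)
(26, 0)
(43, 0)
(39, 0)
(56, 0)
(52, 0)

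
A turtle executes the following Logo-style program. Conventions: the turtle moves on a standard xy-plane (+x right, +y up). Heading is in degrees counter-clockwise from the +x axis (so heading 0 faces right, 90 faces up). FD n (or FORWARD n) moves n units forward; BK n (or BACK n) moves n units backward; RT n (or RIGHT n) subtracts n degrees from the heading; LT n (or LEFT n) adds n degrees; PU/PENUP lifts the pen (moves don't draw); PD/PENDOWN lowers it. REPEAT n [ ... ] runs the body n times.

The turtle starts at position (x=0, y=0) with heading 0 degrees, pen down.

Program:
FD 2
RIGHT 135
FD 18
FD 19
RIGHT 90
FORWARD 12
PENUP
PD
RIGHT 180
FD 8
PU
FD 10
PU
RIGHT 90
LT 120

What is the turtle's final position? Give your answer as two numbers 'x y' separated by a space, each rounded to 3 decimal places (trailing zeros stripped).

Answer: -19.92 -30.406

Derivation:
Executing turtle program step by step:
Start: pos=(0,0), heading=0, pen down
FD 2: (0,0) -> (2,0) [heading=0, draw]
RT 135: heading 0 -> 225
FD 18: (2,0) -> (-10.728,-12.728) [heading=225, draw]
FD 19: (-10.728,-12.728) -> (-24.163,-26.163) [heading=225, draw]
RT 90: heading 225 -> 135
FD 12: (-24.163,-26.163) -> (-32.648,-17.678) [heading=135, draw]
PU: pen up
PD: pen down
RT 180: heading 135 -> 315
FD 8: (-32.648,-17.678) -> (-26.991,-23.335) [heading=315, draw]
PU: pen up
FD 10: (-26.991,-23.335) -> (-19.92,-30.406) [heading=315, move]
PU: pen up
RT 90: heading 315 -> 225
LT 120: heading 225 -> 345
Final: pos=(-19.92,-30.406), heading=345, 5 segment(s) drawn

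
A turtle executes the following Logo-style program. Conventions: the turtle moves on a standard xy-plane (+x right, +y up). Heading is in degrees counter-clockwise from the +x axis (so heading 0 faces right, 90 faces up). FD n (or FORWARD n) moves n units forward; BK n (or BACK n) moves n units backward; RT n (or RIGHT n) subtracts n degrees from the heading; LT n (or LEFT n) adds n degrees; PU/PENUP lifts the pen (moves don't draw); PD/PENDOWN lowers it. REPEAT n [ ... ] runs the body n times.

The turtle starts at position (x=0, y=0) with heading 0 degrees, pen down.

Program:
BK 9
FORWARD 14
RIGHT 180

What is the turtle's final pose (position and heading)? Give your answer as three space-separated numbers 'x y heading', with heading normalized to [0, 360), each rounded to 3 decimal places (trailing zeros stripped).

Executing turtle program step by step:
Start: pos=(0,0), heading=0, pen down
BK 9: (0,0) -> (-9,0) [heading=0, draw]
FD 14: (-9,0) -> (5,0) [heading=0, draw]
RT 180: heading 0 -> 180
Final: pos=(5,0), heading=180, 2 segment(s) drawn

Answer: 5 0 180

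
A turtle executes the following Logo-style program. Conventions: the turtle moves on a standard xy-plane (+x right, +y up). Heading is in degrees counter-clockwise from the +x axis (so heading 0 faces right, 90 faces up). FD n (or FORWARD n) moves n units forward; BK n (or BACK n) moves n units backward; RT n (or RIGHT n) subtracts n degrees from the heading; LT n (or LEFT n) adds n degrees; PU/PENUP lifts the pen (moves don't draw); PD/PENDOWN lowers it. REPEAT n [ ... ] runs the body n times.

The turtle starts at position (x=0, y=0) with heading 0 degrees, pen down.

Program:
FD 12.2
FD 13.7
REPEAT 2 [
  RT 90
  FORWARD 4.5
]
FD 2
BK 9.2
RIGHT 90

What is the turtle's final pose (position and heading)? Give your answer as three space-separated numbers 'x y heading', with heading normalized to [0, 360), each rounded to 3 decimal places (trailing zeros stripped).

Answer: 28.6 -4.5 90

Derivation:
Executing turtle program step by step:
Start: pos=(0,0), heading=0, pen down
FD 12.2: (0,0) -> (12.2,0) [heading=0, draw]
FD 13.7: (12.2,0) -> (25.9,0) [heading=0, draw]
REPEAT 2 [
  -- iteration 1/2 --
  RT 90: heading 0 -> 270
  FD 4.5: (25.9,0) -> (25.9,-4.5) [heading=270, draw]
  -- iteration 2/2 --
  RT 90: heading 270 -> 180
  FD 4.5: (25.9,-4.5) -> (21.4,-4.5) [heading=180, draw]
]
FD 2: (21.4,-4.5) -> (19.4,-4.5) [heading=180, draw]
BK 9.2: (19.4,-4.5) -> (28.6,-4.5) [heading=180, draw]
RT 90: heading 180 -> 90
Final: pos=(28.6,-4.5), heading=90, 6 segment(s) drawn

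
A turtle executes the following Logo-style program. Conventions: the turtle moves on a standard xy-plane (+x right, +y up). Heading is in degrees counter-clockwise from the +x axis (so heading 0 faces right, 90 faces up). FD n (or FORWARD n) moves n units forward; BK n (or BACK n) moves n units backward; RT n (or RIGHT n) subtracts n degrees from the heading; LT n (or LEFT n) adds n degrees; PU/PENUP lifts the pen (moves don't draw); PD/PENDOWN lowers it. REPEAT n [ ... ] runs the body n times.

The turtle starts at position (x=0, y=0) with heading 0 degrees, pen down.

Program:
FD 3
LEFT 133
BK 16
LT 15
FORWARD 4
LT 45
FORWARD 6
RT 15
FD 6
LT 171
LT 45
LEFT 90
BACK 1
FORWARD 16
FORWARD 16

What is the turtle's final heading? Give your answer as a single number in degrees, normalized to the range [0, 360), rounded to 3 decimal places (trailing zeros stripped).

Executing turtle program step by step:
Start: pos=(0,0), heading=0, pen down
FD 3: (0,0) -> (3,0) [heading=0, draw]
LT 133: heading 0 -> 133
BK 16: (3,0) -> (13.912,-11.702) [heading=133, draw]
LT 15: heading 133 -> 148
FD 4: (13.912,-11.702) -> (10.52,-9.582) [heading=148, draw]
LT 45: heading 148 -> 193
FD 6: (10.52,-9.582) -> (4.674,-10.932) [heading=193, draw]
RT 15: heading 193 -> 178
FD 6: (4.674,-10.932) -> (-1.323,-10.722) [heading=178, draw]
LT 171: heading 178 -> 349
LT 45: heading 349 -> 34
LT 90: heading 34 -> 124
BK 1: (-1.323,-10.722) -> (-0.764,-11.551) [heading=124, draw]
FD 16: (-0.764,-11.551) -> (-9.711,1.713) [heading=124, draw]
FD 16: (-9.711,1.713) -> (-18.658,14.978) [heading=124, draw]
Final: pos=(-18.658,14.978), heading=124, 8 segment(s) drawn

Answer: 124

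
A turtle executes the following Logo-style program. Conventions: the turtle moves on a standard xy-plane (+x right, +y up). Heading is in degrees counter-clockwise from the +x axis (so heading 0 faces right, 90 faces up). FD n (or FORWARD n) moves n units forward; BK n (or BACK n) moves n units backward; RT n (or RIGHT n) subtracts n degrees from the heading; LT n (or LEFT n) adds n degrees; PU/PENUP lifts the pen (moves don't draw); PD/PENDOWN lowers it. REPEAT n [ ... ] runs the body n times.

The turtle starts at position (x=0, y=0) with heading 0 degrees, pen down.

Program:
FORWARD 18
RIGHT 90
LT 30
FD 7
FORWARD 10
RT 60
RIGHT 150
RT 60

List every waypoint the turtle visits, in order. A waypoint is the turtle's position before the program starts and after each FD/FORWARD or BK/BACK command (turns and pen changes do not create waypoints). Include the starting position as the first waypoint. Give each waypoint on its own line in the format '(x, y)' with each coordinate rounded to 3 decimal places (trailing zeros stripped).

Answer: (0, 0)
(18, 0)
(21.5, -6.062)
(26.5, -14.722)

Derivation:
Executing turtle program step by step:
Start: pos=(0,0), heading=0, pen down
FD 18: (0,0) -> (18,0) [heading=0, draw]
RT 90: heading 0 -> 270
LT 30: heading 270 -> 300
FD 7: (18,0) -> (21.5,-6.062) [heading=300, draw]
FD 10: (21.5,-6.062) -> (26.5,-14.722) [heading=300, draw]
RT 60: heading 300 -> 240
RT 150: heading 240 -> 90
RT 60: heading 90 -> 30
Final: pos=(26.5,-14.722), heading=30, 3 segment(s) drawn
Waypoints (4 total):
(0, 0)
(18, 0)
(21.5, -6.062)
(26.5, -14.722)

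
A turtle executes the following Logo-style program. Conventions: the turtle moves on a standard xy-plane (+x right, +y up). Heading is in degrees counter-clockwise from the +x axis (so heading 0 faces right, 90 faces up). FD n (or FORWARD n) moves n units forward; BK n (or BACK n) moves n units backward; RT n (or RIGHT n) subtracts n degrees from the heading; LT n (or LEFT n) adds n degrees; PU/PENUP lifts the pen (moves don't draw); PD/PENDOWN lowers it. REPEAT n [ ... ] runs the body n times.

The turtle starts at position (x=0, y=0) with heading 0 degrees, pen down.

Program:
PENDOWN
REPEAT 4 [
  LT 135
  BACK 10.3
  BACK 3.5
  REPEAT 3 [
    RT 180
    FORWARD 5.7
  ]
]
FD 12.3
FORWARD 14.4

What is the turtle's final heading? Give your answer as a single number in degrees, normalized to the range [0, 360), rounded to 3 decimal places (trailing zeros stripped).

Executing turtle program step by step:
Start: pos=(0,0), heading=0, pen down
PD: pen down
REPEAT 4 [
  -- iteration 1/4 --
  LT 135: heading 0 -> 135
  BK 10.3: (0,0) -> (7.283,-7.283) [heading=135, draw]
  BK 3.5: (7.283,-7.283) -> (9.758,-9.758) [heading=135, draw]
  REPEAT 3 [
    -- iteration 1/3 --
    RT 180: heading 135 -> 315
    FD 5.7: (9.758,-9.758) -> (13.789,-13.789) [heading=315, draw]
    -- iteration 2/3 --
    RT 180: heading 315 -> 135
    FD 5.7: (13.789,-13.789) -> (9.758,-9.758) [heading=135, draw]
    -- iteration 3/3 --
    RT 180: heading 135 -> 315
    FD 5.7: (9.758,-9.758) -> (13.789,-13.789) [heading=315, draw]
  ]
  -- iteration 2/4 --
  LT 135: heading 315 -> 90
  BK 10.3: (13.789,-13.789) -> (13.789,-24.089) [heading=90, draw]
  BK 3.5: (13.789,-24.089) -> (13.789,-27.589) [heading=90, draw]
  REPEAT 3 [
    -- iteration 1/3 --
    RT 180: heading 90 -> 270
    FD 5.7: (13.789,-27.589) -> (13.789,-33.289) [heading=270, draw]
    -- iteration 2/3 --
    RT 180: heading 270 -> 90
    FD 5.7: (13.789,-33.289) -> (13.789,-27.589) [heading=90, draw]
    -- iteration 3/3 --
    RT 180: heading 90 -> 270
    FD 5.7: (13.789,-27.589) -> (13.789,-33.289) [heading=270, draw]
  ]
  -- iteration 3/4 --
  LT 135: heading 270 -> 45
  BK 10.3: (13.789,-33.289) -> (6.505,-40.572) [heading=45, draw]
  BK 3.5: (6.505,-40.572) -> (4.031,-43.047) [heading=45, draw]
  REPEAT 3 [
    -- iteration 1/3 --
    RT 180: heading 45 -> 225
    FD 5.7: (4.031,-43.047) -> (0,-47.077) [heading=225, draw]
    -- iteration 2/3 --
    RT 180: heading 225 -> 45
    FD 5.7: (0,-47.077) -> (4.031,-43.047) [heading=45, draw]
    -- iteration 3/3 --
    RT 180: heading 45 -> 225
    FD 5.7: (4.031,-43.047) -> (0,-47.077) [heading=225, draw]
  ]
  -- iteration 4/4 --
  LT 135: heading 225 -> 0
  BK 10.3: (0,-47.077) -> (-10.3,-47.077) [heading=0, draw]
  BK 3.5: (-10.3,-47.077) -> (-13.8,-47.077) [heading=0, draw]
  REPEAT 3 [
    -- iteration 1/3 --
    RT 180: heading 0 -> 180
    FD 5.7: (-13.8,-47.077) -> (-19.5,-47.077) [heading=180, draw]
    -- iteration 2/3 --
    RT 180: heading 180 -> 0
    FD 5.7: (-19.5,-47.077) -> (-13.8,-47.077) [heading=0, draw]
    -- iteration 3/3 --
    RT 180: heading 0 -> 180
    FD 5.7: (-13.8,-47.077) -> (-19.5,-47.077) [heading=180, draw]
  ]
]
FD 12.3: (-19.5,-47.077) -> (-31.8,-47.077) [heading=180, draw]
FD 14.4: (-31.8,-47.077) -> (-46.2,-47.077) [heading=180, draw]
Final: pos=(-46.2,-47.077), heading=180, 22 segment(s) drawn

Answer: 180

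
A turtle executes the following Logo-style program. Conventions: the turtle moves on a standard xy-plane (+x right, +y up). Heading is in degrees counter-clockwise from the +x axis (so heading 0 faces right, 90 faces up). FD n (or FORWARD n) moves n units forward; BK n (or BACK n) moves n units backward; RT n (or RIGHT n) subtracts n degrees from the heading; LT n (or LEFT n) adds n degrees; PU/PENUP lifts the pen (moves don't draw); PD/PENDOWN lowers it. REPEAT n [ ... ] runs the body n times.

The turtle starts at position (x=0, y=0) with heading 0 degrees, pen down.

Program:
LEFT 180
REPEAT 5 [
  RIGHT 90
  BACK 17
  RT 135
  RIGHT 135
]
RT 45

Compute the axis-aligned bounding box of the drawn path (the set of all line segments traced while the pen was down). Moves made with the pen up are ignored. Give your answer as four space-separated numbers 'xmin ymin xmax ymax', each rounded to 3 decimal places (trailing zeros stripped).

Executing turtle program step by step:
Start: pos=(0,0), heading=0, pen down
LT 180: heading 0 -> 180
REPEAT 5 [
  -- iteration 1/5 --
  RT 90: heading 180 -> 90
  BK 17: (0,0) -> (0,-17) [heading=90, draw]
  RT 135: heading 90 -> 315
  RT 135: heading 315 -> 180
  -- iteration 2/5 --
  RT 90: heading 180 -> 90
  BK 17: (0,-17) -> (0,-34) [heading=90, draw]
  RT 135: heading 90 -> 315
  RT 135: heading 315 -> 180
  -- iteration 3/5 --
  RT 90: heading 180 -> 90
  BK 17: (0,-34) -> (0,-51) [heading=90, draw]
  RT 135: heading 90 -> 315
  RT 135: heading 315 -> 180
  -- iteration 4/5 --
  RT 90: heading 180 -> 90
  BK 17: (0,-51) -> (0,-68) [heading=90, draw]
  RT 135: heading 90 -> 315
  RT 135: heading 315 -> 180
  -- iteration 5/5 --
  RT 90: heading 180 -> 90
  BK 17: (0,-68) -> (0,-85) [heading=90, draw]
  RT 135: heading 90 -> 315
  RT 135: heading 315 -> 180
]
RT 45: heading 180 -> 135
Final: pos=(0,-85), heading=135, 5 segment(s) drawn

Segment endpoints: x in {0, 0, 0, 0, 0, 0}, y in {-85, -68, -51, -34, -17, 0}
xmin=0, ymin=-85, xmax=0, ymax=0

Answer: 0 -85 0 0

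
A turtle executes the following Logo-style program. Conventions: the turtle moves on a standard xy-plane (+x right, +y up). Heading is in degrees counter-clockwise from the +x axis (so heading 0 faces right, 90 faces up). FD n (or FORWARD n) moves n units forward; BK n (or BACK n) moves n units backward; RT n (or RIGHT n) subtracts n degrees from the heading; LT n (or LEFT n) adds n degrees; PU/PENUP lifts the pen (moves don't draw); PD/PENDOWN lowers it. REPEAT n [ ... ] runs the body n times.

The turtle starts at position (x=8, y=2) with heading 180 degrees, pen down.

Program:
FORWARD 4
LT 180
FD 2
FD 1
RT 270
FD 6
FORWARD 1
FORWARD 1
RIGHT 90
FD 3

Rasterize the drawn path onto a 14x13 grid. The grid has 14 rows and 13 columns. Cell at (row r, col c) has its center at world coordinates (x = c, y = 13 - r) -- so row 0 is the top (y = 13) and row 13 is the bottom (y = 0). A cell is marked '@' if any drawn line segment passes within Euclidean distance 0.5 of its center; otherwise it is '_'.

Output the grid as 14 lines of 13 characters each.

Answer: _____________
_____________
_____________
_______@@@@__
_______@_____
_______@_____
_______@_____
_______@_____
_______@_____
_______@_____
_______@_____
____@@@@@____
_____________
_____________

Derivation:
Segment 0: (8,2) -> (4,2)
Segment 1: (4,2) -> (6,2)
Segment 2: (6,2) -> (7,2)
Segment 3: (7,2) -> (7,8)
Segment 4: (7,8) -> (7,9)
Segment 5: (7,9) -> (7,10)
Segment 6: (7,10) -> (10,10)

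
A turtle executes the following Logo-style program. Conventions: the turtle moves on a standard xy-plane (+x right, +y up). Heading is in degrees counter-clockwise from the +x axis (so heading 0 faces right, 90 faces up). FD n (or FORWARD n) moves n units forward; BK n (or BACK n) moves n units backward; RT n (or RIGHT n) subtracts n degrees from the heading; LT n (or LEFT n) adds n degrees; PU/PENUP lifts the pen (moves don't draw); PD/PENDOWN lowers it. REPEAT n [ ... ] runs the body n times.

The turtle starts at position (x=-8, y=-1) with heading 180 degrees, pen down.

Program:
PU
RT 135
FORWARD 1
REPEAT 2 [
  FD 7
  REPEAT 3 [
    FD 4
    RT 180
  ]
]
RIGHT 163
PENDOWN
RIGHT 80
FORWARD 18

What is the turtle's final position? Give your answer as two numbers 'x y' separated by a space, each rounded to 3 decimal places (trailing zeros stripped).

Executing turtle program step by step:
Start: pos=(-8,-1), heading=180, pen down
PU: pen up
RT 135: heading 180 -> 45
FD 1: (-8,-1) -> (-7.293,-0.293) [heading=45, move]
REPEAT 2 [
  -- iteration 1/2 --
  FD 7: (-7.293,-0.293) -> (-2.343,4.657) [heading=45, move]
  REPEAT 3 [
    -- iteration 1/3 --
    FD 4: (-2.343,4.657) -> (0.485,7.485) [heading=45, move]
    RT 180: heading 45 -> 225
    -- iteration 2/3 --
    FD 4: (0.485,7.485) -> (-2.343,4.657) [heading=225, move]
    RT 180: heading 225 -> 45
    -- iteration 3/3 --
    FD 4: (-2.343,4.657) -> (0.485,7.485) [heading=45, move]
    RT 180: heading 45 -> 225
  ]
  -- iteration 2/2 --
  FD 7: (0.485,7.485) -> (-4.464,2.536) [heading=225, move]
  REPEAT 3 [
    -- iteration 1/3 --
    FD 4: (-4.464,2.536) -> (-7.293,-0.293) [heading=225, move]
    RT 180: heading 225 -> 45
    -- iteration 2/3 --
    FD 4: (-7.293,-0.293) -> (-4.464,2.536) [heading=45, move]
    RT 180: heading 45 -> 225
    -- iteration 3/3 --
    FD 4: (-4.464,2.536) -> (-7.293,-0.293) [heading=225, move]
    RT 180: heading 225 -> 45
  ]
]
RT 163: heading 45 -> 242
PD: pen down
RT 80: heading 242 -> 162
FD 18: (-7.293,-0.293) -> (-24.412,5.269) [heading=162, draw]
Final: pos=(-24.412,5.269), heading=162, 1 segment(s) drawn

Answer: -24.412 5.269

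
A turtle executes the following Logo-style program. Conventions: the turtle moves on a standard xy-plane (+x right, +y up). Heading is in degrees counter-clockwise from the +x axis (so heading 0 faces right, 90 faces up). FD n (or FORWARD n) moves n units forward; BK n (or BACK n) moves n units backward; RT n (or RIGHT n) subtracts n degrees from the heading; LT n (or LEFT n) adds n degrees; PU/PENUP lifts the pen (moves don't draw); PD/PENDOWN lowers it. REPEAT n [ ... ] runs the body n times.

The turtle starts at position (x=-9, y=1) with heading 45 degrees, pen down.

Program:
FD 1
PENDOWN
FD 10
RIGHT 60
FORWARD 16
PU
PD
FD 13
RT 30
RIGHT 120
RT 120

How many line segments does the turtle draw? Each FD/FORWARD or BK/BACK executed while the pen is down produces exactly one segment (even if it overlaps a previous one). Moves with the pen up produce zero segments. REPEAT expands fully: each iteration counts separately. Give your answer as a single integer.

Answer: 4

Derivation:
Executing turtle program step by step:
Start: pos=(-9,1), heading=45, pen down
FD 1: (-9,1) -> (-8.293,1.707) [heading=45, draw]
PD: pen down
FD 10: (-8.293,1.707) -> (-1.222,8.778) [heading=45, draw]
RT 60: heading 45 -> 345
FD 16: (-1.222,8.778) -> (14.233,4.637) [heading=345, draw]
PU: pen up
PD: pen down
FD 13: (14.233,4.637) -> (26.79,1.272) [heading=345, draw]
RT 30: heading 345 -> 315
RT 120: heading 315 -> 195
RT 120: heading 195 -> 75
Final: pos=(26.79,1.272), heading=75, 4 segment(s) drawn
Segments drawn: 4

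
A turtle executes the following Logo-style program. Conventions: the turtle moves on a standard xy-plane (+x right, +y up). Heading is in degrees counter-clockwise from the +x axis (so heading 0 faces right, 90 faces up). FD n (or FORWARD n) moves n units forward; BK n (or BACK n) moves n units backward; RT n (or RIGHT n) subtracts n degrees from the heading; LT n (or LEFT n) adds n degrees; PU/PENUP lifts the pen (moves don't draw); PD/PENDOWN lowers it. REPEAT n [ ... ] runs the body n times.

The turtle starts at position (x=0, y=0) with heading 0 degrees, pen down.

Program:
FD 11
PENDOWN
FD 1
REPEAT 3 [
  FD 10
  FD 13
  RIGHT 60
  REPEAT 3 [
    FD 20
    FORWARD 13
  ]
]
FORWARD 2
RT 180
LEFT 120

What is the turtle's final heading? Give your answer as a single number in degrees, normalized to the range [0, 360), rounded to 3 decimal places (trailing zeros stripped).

Executing turtle program step by step:
Start: pos=(0,0), heading=0, pen down
FD 11: (0,0) -> (11,0) [heading=0, draw]
PD: pen down
FD 1: (11,0) -> (12,0) [heading=0, draw]
REPEAT 3 [
  -- iteration 1/3 --
  FD 10: (12,0) -> (22,0) [heading=0, draw]
  FD 13: (22,0) -> (35,0) [heading=0, draw]
  RT 60: heading 0 -> 300
  REPEAT 3 [
    -- iteration 1/3 --
    FD 20: (35,0) -> (45,-17.321) [heading=300, draw]
    FD 13: (45,-17.321) -> (51.5,-28.579) [heading=300, draw]
    -- iteration 2/3 --
    FD 20: (51.5,-28.579) -> (61.5,-45.899) [heading=300, draw]
    FD 13: (61.5,-45.899) -> (68,-57.158) [heading=300, draw]
    -- iteration 3/3 --
    FD 20: (68,-57.158) -> (78,-74.478) [heading=300, draw]
    FD 13: (78,-74.478) -> (84.5,-85.737) [heading=300, draw]
  ]
  -- iteration 2/3 --
  FD 10: (84.5,-85.737) -> (89.5,-94.397) [heading=300, draw]
  FD 13: (89.5,-94.397) -> (96,-105.655) [heading=300, draw]
  RT 60: heading 300 -> 240
  REPEAT 3 [
    -- iteration 1/3 --
    FD 20: (96,-105.655) -> (86,-122.976) [heading=240, draw]
    FD 13: (86,-122.976) -> (79.5,-134.234) [heading=240, draw]
    -- iteration 2/3 --
    FD 20: (79.5,-134.234) -> (69.5,-151.554) [heading=240, draw]
    FD 13: (69.5,-151.554) -> (63,-162.813) [heading=240, draw]
    -- iteration 3/3 --
    FD 20: (63,-162.813) -> (53,-180.133) [heading=240, draw]
    FD 13: (53,-180.133) -> (46.5,-191.392) [heading=240, draw]
  ]
  -- iteration 3/3 --
  FD 10: (46.5,-191.392) -> (41.5,-200.052) [heading=240, draw]
  FD 13: (41.5,-200.052) -> (35,-211.31) [heading=240, draw]
  RT 60: heading 240 -> 180
  REPEAT 3 [
    -- iteration 1/3 --
    FD 20: (35,-211.31) -> (15,-211.31) [heading=180, draw]
    FD 13: (15,-211.31) -> (2,-211.31) [heading=180, draw]
    -- iteration 2/3 --
    FD 20: (2,-211.31) -> (-18,-211.31) [heading=180, draw]
    FD 13: (-18,-211.31) -> (-31,-211.31) [heading=180, draw]
    -- iteration 3/3 --
    FD 20: (-31,-211.31) -> (-51,-211.31) [heading=180, draw]
    FD 13: (-51,-211.31) -> (-64,-211.31) [heading=180, draw]
  ]
]
FD 2: (-64,-211.31) -> (-66,-211.31) [heading=180, draw]
RT 180: heading 180 -> 0
LT 120: heading 0 -> 120
Final: pos=(-66,-211.31), heading=120, 27 segment(s) drawn

Answer: 120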